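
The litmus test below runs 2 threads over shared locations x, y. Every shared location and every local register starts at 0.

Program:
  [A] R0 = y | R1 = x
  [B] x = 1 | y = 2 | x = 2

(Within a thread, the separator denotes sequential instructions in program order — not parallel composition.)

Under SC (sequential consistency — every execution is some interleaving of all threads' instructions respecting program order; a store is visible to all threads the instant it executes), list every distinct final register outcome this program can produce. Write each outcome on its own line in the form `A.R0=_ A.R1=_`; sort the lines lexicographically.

A.R0=0 A.R1=0
A.R0=0 A.R1=1
A.R0=0 A.R1=2
A.R0=2 A.R1=1
A.R0=2 A.R1=2

outcome vector order: (A.R0,A.R1)
|SC outcomes| = 5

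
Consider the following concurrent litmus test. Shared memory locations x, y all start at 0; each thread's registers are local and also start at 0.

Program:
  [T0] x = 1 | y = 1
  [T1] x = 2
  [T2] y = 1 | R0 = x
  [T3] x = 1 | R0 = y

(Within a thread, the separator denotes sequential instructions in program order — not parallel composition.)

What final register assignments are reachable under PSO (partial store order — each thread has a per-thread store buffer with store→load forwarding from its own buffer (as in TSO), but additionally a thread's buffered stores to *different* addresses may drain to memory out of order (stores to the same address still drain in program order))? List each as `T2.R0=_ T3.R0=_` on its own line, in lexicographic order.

outcome vector order: (T2.R0,T3.R0)
|PSO outcomes| = 6

T2.R0=0 T3.R0=0
T2.R0=0 T3.R0=1
T2.R0=1 T3.R0=0
T2.R0=1 T3.R0=1
T2.R0=2 T3.R0=0
T2.R0=2 T3.R0=1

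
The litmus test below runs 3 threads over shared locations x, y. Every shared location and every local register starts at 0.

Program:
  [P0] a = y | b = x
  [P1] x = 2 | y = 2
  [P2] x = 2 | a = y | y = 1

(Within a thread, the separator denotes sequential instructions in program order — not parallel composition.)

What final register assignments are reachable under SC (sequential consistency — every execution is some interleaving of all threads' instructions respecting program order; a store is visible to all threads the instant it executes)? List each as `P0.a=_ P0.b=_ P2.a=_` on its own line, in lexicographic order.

P0.a=0 P0.b=0 P2.a=0
P0.a=0 P0.b=0 P2.a=2
P0.a=0 P0.b=2 P2.a=0
P0.a=0 P0.b=2 P2.a=2
P0.a=1 P0.b=2 P2.a=0
P0.a=1 P0.b=2 P2.a=2
P0.a=2 P0.b=2 P2.a=0
P0.a=2 P0.b=2 P2.a=2

outcome vector order: (P0.a,P0.b,P2.a)
|SC outcomes| = 8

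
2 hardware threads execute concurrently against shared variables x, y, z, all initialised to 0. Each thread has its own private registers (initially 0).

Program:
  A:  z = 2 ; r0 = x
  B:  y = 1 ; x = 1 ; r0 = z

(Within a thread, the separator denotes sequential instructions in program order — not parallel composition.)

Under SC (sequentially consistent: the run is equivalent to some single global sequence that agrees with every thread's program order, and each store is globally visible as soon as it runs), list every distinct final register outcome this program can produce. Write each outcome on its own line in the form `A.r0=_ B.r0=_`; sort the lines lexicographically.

outcome vector order: (A.r0,B.r0)
|SC outcomes| = 3

A.r0=0 B.r0=2
A.r0=1 B.r0=0
A.r0=1 B.r0=2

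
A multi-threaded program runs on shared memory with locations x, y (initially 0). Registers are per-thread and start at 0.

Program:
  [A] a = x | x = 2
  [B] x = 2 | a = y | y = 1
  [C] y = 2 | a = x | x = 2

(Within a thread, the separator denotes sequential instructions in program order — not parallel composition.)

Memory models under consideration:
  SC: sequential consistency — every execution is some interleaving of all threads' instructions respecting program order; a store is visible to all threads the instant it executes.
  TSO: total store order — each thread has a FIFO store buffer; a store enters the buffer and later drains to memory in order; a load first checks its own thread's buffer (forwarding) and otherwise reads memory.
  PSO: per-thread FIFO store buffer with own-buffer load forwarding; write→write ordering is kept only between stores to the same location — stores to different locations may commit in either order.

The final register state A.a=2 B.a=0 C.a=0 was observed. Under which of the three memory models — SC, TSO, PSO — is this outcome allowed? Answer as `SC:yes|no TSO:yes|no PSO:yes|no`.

outcome vector order: (A.a,B.a,C.a)
SC: 6 outcomes — {0/0/2 0/2/0 0/2/2 2/0/2 2/2/0 2/2/2}
TSO: 8 outcomes — {0/0/0 0/0/2 0/2/0 0/2/2 2/0/0 2/0/2 2/2/0 2/2/2}
PSO: 8 outcomes — {0/0/0 0/0/2 0/2/0 0/2/2 2/0/0 2/0/2 2/2/0 2/2/2}
target 2/0/0 ∈ {TSO,PSO}

SC:no TSO:yes PSO:yes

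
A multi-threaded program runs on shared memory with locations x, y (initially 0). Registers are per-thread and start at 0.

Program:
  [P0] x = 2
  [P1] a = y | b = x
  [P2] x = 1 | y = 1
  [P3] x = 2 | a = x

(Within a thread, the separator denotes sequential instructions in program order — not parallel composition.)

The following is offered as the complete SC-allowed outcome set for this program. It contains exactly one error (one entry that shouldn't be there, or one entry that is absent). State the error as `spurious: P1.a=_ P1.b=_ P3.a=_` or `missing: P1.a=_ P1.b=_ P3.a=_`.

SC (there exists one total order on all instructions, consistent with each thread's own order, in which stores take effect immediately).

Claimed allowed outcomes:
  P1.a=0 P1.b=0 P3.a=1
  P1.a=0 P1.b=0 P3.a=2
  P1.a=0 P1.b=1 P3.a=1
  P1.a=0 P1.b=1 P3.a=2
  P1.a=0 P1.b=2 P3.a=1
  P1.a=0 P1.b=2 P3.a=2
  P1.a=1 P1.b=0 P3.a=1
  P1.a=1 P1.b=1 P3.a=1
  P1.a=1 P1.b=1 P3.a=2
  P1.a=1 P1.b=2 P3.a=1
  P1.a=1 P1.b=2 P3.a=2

spurious: P1.a=1 P1.b=0 P3.a=1

outcome vector order: (P1.a,P1.b,P3.a)
under SC → (0,0,1); (0,0,2); (0,1,1); (0,1,2); (0,2,1); (0,2,2); (1,1,1); (1,1,2); (1,2,1); (1,2,2)
claimed∖SC = {(1,0,1)}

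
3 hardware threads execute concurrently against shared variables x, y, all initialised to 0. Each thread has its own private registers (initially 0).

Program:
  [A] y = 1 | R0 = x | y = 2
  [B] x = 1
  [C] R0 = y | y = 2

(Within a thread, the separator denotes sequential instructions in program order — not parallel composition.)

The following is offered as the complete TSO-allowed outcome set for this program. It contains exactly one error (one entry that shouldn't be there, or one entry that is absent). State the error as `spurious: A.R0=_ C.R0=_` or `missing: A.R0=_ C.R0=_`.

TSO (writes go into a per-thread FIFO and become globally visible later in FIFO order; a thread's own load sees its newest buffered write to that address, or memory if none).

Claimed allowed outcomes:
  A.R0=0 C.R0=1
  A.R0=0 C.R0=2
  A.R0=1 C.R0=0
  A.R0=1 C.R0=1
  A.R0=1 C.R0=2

outcome vector order: (A.R0,C.R0)
TSO (6): (0,0), (0,1), (0,2), (1,0), (1,1), (1,2)
TSO∖claimed = {(0,0)}

missing: A.R0=0 C.R0=0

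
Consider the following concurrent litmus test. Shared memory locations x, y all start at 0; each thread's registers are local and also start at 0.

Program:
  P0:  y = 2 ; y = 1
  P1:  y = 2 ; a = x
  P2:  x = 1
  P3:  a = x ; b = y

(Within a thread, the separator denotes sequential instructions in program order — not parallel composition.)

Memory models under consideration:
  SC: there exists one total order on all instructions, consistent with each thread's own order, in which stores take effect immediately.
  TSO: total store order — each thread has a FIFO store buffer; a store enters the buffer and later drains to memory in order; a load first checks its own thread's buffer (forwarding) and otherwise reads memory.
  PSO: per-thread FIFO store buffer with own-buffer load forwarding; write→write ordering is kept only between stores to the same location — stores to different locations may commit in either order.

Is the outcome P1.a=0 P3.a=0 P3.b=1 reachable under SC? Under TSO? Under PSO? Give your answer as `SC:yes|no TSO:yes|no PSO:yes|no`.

SC:yes TSO:yes PSO:yes

outcome vector order: (P1.a,P3.a,P3.b)
SC: 11 outcomes — {0/0/0; 0/0/1; 0/0/2; 0/1/1; 0/1/2; 1/0/0; 1/0/1; 1/0/2; 1/1/0; 1/1/1; 1/1/2}
TSO: 12 outcomes — {0/0/0; 0/0/1; 0/0/2; 0/1/0; 0/1/1; 0/1/2; 1/0/0; 1/0/1; 1/0/2; 1/1/0; 1/1/1; 1/1/2}
PSO: 12 outcomes — {0/0/0; 0/0/1; 0/0/2; 0/1/0; 0/1/1; 0/1/2; 1/0/0; 1/0/1; 1/0/2; 1/1/0; 1/1/1; 1/1/2}
target 0/0/1 ∈ {SC,TSO,PSO}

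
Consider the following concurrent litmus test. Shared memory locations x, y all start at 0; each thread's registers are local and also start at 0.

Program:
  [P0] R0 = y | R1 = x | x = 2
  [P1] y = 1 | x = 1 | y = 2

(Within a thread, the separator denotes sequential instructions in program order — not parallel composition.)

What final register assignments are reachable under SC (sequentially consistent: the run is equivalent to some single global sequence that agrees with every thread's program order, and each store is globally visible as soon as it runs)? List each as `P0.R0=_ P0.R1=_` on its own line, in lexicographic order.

outcome vector order: (P0.R0,P0.R1)
|SC outcomes| = 5

P0.R0=0 P0.R1=0
P0.R0=0 P0.R1=1
P0.R0=1 P0.R1=0
P0.R0=1 P0.R1=1
P0.R0=2 P0.R1=1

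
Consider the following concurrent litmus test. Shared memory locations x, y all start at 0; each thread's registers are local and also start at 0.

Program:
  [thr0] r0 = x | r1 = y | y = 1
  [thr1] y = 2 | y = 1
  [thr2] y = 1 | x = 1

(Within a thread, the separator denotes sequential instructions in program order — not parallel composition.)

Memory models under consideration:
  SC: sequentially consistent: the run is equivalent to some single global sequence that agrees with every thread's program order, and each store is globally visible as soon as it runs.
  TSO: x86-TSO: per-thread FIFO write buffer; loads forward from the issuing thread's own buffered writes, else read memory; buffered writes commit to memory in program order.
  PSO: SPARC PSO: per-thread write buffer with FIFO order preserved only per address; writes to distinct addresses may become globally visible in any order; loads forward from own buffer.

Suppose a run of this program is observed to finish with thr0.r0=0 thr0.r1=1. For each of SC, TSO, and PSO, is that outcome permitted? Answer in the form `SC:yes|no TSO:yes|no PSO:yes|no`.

outcome vector order: (thr0.r0,thr0.r1)
SC: 5 outcomes — {0/0; 0/1; 0/2; 1/1; 1/2}
TSO: 5 outcomes — {0/0; 0/1; 0/2; 1/1; 1/2}
PSO: 6 outcomes — {0/0; 0/1; 0/2; 1/0; 1/1; 1/2}
target 0/1 ∈ {SC,TSO,PSO}

SC:yes TSO:yes PSO:yes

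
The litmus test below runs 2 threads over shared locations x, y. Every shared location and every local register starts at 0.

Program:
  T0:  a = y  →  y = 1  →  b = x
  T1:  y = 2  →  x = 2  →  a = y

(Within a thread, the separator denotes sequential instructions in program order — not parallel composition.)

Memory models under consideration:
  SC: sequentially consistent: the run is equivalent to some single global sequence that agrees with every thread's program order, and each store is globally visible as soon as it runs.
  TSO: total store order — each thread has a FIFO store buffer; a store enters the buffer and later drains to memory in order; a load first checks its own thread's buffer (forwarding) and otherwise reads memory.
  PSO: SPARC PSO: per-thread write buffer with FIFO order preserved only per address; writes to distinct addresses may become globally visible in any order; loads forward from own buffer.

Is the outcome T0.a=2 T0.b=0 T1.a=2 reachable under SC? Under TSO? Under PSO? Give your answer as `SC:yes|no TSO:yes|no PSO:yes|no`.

SC:no TSO:yes PSO:yes

outcome vector order: (T0.a,T0.b,T1.a)
[SC] allowed = {0/0/1, 0/0/2, 0/2/1, 0/2/2, 2/0/1, 2/2/1, 2/2/2}
[TSO] allowed = {0/0/1, 0/0/2, 0/2/1, 0/2/2, 2/0/1, 2/0/2, 2/2/1, 2/2/2}
[PSO] allowed = {0/0/1, 0/0/2, 0/2/1, 0/2/2, 2/0/1, 2/0/2, 2/2/1, 2/2/2}
target 2/0/2 ∈ {TSO,PSO}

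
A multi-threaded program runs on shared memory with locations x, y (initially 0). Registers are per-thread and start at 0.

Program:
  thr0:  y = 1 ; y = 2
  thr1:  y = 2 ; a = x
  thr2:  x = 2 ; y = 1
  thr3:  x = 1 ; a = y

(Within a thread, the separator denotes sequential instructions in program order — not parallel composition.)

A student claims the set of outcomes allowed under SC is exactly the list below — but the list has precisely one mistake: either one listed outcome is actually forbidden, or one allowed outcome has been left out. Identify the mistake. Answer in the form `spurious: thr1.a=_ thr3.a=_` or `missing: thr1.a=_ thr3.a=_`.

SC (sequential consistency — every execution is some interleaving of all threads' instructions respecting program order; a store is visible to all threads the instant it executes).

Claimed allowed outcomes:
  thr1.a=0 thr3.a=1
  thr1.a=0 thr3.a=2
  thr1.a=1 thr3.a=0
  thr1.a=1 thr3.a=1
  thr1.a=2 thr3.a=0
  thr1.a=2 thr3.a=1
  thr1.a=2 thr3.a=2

outcome vector order: (thr1.a,thr3.a)
[SC] allowed = {0/1; 0/2; 1/0; 1/1; 1/2; 2/0; 2/1; 2/2}
SC∖claimed = {1/2}

missing: thr1.a=1 thr3.a=2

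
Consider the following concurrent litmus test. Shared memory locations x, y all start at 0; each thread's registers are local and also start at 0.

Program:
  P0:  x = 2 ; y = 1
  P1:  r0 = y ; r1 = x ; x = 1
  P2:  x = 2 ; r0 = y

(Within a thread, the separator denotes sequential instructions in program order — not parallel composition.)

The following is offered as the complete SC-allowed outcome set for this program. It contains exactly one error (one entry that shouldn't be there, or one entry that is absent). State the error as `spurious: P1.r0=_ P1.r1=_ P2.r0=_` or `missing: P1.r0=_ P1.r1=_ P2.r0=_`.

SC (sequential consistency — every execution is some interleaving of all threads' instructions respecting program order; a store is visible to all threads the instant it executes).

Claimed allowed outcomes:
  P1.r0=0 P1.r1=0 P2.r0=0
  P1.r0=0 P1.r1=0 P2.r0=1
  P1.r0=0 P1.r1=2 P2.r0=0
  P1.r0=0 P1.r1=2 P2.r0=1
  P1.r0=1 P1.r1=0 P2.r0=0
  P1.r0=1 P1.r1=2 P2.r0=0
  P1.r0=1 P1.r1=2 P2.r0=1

outcome vector order: (P1.r0,P1.r1,P2.r0)
[SC] allowed = {(0,0,0), (0,0,1), (0,2,0), (0,2,1), (1,2,0), (1,2,1)}
claimed∖SC = {(1,0,0)}

spurious: P1.r0=1 P1.r1=0 P2.r0=0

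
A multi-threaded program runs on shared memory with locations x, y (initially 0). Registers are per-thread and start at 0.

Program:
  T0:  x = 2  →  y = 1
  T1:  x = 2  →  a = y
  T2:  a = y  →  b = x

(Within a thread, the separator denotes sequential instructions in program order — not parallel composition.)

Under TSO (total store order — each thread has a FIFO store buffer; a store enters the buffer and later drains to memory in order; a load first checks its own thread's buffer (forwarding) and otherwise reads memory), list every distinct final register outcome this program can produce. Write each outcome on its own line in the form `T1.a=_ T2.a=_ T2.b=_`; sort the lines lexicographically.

T1.a=0 T2.a=0 T2.b=0
T1.a=0 T2.a=0 T2.b=2
T1.a=0 T2.a=1 T2.b=2
T1.a=1 T2.a=0 T2.b=0
T1.a=1 T2.a=0 T2.b=2
T1.a=1 T2.a=1 T2.b=2

outcome vector order: (T1.a,T2.a,T2.b)
|TSO outcomes| = 6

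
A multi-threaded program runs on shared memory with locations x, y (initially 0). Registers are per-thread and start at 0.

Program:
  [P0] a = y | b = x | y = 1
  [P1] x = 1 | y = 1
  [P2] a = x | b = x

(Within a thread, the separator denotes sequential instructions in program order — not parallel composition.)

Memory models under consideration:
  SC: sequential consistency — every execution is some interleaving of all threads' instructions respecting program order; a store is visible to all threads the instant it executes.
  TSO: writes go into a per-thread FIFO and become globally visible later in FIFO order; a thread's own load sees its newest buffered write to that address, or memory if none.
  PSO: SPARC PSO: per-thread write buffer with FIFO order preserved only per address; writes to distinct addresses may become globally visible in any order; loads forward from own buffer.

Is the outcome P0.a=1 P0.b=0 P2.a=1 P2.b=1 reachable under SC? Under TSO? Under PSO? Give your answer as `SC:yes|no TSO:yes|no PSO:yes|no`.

outcome vector order: (P0.a,P0.b,P2.a,P2.b)
under SC → (0,0,0,0); (0,0,0,1); (0,0,1,1); (0,1,0,0); (0,1,0,1); (0,1,1,1); (1,1,0,0); (1,1,0,1); (1,1,1,1)
under TSO → (0,0,0,0); (0,0,0,1); (0,0,1,1); (0,1,0,0); (0,1,0,1); (0,1,1,1); (1,1,0,0); (1,1,0,1); (1,1,1,1)
under PSO → (0,0,0,0); (0,0,0,1); (0,0,1,1); (0,1,0,0); (0,1,0,1); (0,1,1,1); (1,0,0,0); (1,0,0,1); (1,0,1,1); (1,1,0,0); (1,1,0,1); (1,1,1,1)
target (1,0,1,1) ∈ {PSO}

SC:no TSO:no PSO:yes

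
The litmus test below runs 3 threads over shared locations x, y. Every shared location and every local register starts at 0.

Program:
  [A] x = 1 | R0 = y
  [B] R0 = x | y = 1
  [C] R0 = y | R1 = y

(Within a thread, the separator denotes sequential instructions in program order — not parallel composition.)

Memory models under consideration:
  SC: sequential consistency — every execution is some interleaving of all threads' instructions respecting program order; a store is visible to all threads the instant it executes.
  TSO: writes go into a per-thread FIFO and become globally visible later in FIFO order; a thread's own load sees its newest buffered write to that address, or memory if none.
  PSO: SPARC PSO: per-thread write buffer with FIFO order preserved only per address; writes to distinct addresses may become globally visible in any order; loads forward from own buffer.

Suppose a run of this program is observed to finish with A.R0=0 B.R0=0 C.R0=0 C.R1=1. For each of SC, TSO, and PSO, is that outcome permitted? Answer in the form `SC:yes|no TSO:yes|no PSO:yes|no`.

outcome vector order: (A.R0,B.R0,C.R0,C.R1)
SC (12): 0/0/0/0 0/0/0/1 0/0/1/1 0/1/0/0 0/1/0/1 0/1/1/1 1/0/0/0 1/0/0/1 1/0/1/1 1/1/0/0 1/1/0/1 1/1/1/1
TSO (12): 0/0/0/0 0/0/0/1 0/0/1/1 0/1/0/0 0/1/0/1 0/1/1/1 1/0/0/0 1/0/0/1 1/0/1/1 1/1/0/0 1/1/0/1 1/1/1/1
PSO (12): 0/0/0/0 0/0/0/1 0/0/1/1 0/1/0/0 0/1/0/1 0/1/1/1 1/0/0/0 1/0/0/1 1/0/1/1 1/1/0/0 1/1/0/1 1/1/1/1
target 0/0/0/1 ∈ {SC,TSO,PSO}

SC:yes TSO:yes PSO:yes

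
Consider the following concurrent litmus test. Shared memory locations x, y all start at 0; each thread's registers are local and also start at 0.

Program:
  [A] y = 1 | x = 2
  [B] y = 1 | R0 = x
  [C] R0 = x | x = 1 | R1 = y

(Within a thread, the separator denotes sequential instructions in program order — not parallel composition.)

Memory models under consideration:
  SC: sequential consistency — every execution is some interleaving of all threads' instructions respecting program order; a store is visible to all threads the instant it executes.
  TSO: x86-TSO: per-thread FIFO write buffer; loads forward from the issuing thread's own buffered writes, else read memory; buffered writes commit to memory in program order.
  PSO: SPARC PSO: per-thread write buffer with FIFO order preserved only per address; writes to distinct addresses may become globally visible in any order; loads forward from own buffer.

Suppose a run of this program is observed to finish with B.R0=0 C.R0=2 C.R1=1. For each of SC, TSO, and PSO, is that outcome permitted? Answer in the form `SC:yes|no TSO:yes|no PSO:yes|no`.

SC:yes TSO:yes PSO:yes

outcome vector order: (B.R0,C.R0,C.R1)
SC: 8 outcomes — {<0 0 1> <0 2 1> <1 0 0> <1 0 1> <1 2 1> <2 0 0> <2 0 1> <2 2 1>}
TSO: 9 outcomes — {<0 0 0> <0 0 1> <0 2 1> <1 0 0> <1 0 1> <1 2 1> <2 0 0> <2 0 1> <2 2 1>}
PSO: 12 outcomes — {<0 0 0> <0 0 1> <0 2 0> <0 2 1> <1 0 0> <1 0 1> <1 2 0> <1 2 1> <2 0 0> <2 0 1> <2 2 0> <2 2 1>}
target <0 2 1> ∈ {SC,TSO,PSO}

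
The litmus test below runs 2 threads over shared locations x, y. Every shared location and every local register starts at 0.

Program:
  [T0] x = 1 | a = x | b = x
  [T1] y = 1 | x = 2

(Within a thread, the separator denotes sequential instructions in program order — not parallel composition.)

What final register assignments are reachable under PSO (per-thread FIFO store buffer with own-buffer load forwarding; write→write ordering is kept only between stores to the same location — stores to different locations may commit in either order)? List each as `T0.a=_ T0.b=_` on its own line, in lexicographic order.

outcome vector order: (T0.a,T0.b)
|PSO outcomes| = 3

T0.a=1 T0.b=1
T0.a=1 T0.b=2
T0.a=2 T0.b=2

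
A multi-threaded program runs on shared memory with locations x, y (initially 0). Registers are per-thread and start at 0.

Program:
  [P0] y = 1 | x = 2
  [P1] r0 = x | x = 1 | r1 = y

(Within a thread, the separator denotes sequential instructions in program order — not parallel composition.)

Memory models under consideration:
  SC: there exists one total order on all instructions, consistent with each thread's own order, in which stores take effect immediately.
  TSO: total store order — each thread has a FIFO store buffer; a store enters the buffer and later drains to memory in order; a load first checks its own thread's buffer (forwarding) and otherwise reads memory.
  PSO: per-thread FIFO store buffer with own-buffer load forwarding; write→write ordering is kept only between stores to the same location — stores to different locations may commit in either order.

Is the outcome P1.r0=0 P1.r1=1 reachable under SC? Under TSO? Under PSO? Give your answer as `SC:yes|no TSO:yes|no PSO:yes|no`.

SC:yes TSO:yes PSO:yes

outcome vector order: (P1.r0,P1.r1)
SC (3): 0/0 0/1 2/1
TSO (3): 0/0 0/1 2/1
PSO (4): 0/0 0/1 2/0 2/1
target 0/1 ∈ {SC,TSO,PSO}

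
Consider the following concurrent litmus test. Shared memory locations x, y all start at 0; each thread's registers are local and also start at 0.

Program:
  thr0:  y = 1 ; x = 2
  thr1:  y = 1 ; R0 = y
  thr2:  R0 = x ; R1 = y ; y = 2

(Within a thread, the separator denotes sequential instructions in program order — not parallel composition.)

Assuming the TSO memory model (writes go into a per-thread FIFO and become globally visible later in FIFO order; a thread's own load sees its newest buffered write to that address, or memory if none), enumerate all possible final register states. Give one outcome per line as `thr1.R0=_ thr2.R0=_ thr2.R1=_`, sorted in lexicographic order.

thr1.R0=1 thr2.R0=0 thr2.R1=0
thr1.R0=1 thr2.R0=0 thr2.R1=1
thr1.R0=1 thr2.R0=2 thr2.R1=1
thr1.R0=2 thr2.R0=0 thr2.R1=0
thr1.R0=2 thr2.R0=0 thr2.R1=1
thr1.R0=2 thr2.R0=2 thr2.R1=1

outcome vector order: (thr1.R0,thr2.R0,thr2.R1)
|TSO outcomes| = 6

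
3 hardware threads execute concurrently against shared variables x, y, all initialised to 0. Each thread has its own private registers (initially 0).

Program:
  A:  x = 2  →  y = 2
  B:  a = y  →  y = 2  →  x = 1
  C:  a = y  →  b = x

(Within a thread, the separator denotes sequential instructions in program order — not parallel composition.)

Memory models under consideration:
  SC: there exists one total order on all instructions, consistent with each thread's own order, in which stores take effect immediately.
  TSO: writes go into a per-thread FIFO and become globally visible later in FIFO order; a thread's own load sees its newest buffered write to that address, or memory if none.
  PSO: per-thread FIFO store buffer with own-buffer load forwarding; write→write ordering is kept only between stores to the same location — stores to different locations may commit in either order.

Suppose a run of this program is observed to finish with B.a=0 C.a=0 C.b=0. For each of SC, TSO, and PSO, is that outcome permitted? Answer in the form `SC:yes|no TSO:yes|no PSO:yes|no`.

SC:yes TSO:yes PSO:yes

outcome vector order: (B.a,C.a,C.b)
[SC] allowed = {000 001 002 020 021 022 200 201 202 221 222}
[TSO] allowed = {000 001 002 020 021 022 200 201 202 221 222}
[PSO] allowed = {000 001 002 020 021 022 200 201 202 220 221 222}
target 000 ∈ {SC,TSO,PSO}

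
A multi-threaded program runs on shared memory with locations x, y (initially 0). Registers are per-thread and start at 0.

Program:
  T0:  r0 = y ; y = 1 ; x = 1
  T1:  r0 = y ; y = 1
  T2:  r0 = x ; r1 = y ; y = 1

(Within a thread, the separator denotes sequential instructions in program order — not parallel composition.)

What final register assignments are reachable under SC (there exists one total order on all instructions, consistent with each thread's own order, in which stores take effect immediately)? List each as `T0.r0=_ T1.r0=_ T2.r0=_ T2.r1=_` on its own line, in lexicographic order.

T0.r0=0 T1.r0=0 T2.r0=0 T2.r1=0
T0.r0=0 T1.r0=0 T2.r0=0 T2.r1=1
T0.r0=0 T1.r0=0 T2.r0=1 T2.r1=1
T0.r0=0 T1.r0=1 T2.r0=0 T2.r1=0
T0.r0=0 T1.r0=1 T2.r0=0 T2.r1=1
T0.r0=0 T1.r0=1 T2.r0=1 T2.r1=1
T0.r0=1 T1.r0=0 T2.r0=0 T2.r1=0
T0.r0=1 T1.r0=0 T2.r0=0 T2.r1=1
T0.r0=1 T1.r0=0 T2.r0=1 T2.r1=1
T0.r0=1 T1.r0=1 T2.r0=0 T2.r1=0

outcome vector order: (T0.r0,T1.r0,T2.r0,T2.r1)
|SC outcomes| = 10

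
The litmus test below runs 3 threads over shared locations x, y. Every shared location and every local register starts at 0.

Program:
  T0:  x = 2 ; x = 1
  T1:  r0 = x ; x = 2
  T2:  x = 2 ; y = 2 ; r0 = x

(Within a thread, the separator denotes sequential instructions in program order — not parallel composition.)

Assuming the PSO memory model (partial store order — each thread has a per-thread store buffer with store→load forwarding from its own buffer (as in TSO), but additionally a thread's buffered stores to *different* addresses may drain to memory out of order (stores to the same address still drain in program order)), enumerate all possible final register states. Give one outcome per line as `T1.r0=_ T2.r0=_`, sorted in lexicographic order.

outcome vector order: (T1.r0,T2.r0)
|PSO outcomes| = 6

T1.r0=0 T2.r0=1
T1.r0=0 T2.r0=2
T1.r0=1 T2.r0=1
T1.r0=1 T2.r0=2
T1.r0=2 T2.r0=1
T1.r0=2 T2.r0=2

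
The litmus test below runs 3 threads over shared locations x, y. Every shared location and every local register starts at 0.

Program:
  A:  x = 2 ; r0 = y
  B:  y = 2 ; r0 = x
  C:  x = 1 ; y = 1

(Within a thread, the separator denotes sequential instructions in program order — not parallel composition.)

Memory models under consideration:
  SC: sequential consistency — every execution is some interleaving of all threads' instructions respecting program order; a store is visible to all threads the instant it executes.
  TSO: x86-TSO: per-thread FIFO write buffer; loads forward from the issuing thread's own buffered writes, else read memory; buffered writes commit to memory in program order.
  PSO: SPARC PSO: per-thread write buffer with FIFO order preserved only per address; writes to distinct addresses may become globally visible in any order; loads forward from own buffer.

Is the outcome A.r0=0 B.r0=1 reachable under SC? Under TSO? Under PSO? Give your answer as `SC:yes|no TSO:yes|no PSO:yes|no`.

outcome vector order: (A.r0,B.r0)
SC: 8 outcomes — {(0,1), (0,2), (1,0), (1,1), (1,2), (2,0), (2,1), (2,2)}
TSO: 9 outcomes — {(0,0), (0,1), (0,2), (1,0), (1,1), (1,2), (2,0), (2,1), (2,2)}
PSO: 9 outcomes — {(0,0), (0,1), (0,2), (1,0), (1,1), (1,2), (2,0), (2,1), (2,2)}
target (0,1) ∈ {SC,TSO,PSO}

SC:yes TSO:yes PSO:yes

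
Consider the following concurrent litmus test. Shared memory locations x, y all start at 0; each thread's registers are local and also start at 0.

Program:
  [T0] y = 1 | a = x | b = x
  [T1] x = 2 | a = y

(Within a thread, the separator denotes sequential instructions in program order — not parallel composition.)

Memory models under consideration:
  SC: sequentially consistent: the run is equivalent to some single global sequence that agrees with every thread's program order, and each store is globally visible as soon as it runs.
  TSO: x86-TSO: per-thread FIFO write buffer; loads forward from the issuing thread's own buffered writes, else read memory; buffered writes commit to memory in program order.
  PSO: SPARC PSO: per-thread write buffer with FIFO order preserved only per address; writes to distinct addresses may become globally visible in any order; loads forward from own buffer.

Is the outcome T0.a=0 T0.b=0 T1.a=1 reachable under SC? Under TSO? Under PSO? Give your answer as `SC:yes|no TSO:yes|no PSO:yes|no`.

outcome vector order: (T0.a,T0.b,T1.a)
SC: 4 outcomes — {001; 021; 220; 221}
TSO: 6 outcomes — {000; 001; 020; 021; 220; 221}
PSO: 6 outcomes — {000; 001; 020; 021; 220; 221}
target 001 ∈ {SC,TSO,PSO}

SC:yes TSO:yes PSO:yes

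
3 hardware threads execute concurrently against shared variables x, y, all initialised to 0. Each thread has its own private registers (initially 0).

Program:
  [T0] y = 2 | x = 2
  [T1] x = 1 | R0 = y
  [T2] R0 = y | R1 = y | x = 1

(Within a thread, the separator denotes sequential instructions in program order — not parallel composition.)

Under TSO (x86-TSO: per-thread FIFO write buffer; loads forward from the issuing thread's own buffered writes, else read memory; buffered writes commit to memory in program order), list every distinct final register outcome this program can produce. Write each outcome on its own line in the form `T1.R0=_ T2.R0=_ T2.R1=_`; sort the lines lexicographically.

outcome vector order: (T1.R0,T2.R0,T2.R1)
|TSO outcomes| = 6

T1.R0=0 T2.R0=0 T2.R1=0
T1.R0=0 T2.R0=0 T2.R1=2
T1.R0=0 T2.R0=2 T2.R1=2
T1.R0=2 T2.R0=0 T2.R1=0
T1.R0=2 T2.R0=0 T2.R1=2
T1.R0=2 T2.R0=2 T2.R1=2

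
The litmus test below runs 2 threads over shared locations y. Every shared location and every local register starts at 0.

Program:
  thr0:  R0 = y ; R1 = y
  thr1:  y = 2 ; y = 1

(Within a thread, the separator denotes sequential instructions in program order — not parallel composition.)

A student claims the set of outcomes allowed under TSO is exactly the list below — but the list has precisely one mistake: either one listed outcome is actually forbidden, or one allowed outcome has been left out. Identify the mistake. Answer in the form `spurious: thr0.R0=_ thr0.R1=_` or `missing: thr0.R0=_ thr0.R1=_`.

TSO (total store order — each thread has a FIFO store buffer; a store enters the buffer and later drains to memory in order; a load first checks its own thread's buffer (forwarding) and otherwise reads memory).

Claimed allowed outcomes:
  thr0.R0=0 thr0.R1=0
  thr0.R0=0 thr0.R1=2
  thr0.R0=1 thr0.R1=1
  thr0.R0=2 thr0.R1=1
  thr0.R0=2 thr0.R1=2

outcome vector order: (thr0.R0,thr0.R1)
TSO: 6 outcomes — {<0 0>, <0 1>, <0 2>, <1 1>, <2 1>, <2 2>}
TSO∖claimed = {<0 1>}

missing: thr0.R0=0 thr0.R1=1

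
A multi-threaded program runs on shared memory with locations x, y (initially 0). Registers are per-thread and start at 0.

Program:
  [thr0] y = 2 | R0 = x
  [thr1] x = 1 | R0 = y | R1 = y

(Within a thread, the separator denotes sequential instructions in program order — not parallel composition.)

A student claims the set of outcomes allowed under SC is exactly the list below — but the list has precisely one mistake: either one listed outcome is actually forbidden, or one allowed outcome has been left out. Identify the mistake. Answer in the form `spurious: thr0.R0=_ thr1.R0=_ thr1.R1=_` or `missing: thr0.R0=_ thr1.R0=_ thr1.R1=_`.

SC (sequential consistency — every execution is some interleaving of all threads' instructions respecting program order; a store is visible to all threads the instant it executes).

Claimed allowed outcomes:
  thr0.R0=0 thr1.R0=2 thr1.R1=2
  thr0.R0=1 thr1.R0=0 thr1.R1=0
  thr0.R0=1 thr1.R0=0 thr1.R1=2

outcome vector order: (thr0.R0,thr1.R0,thr1.R1)
[SC] allowed = {022; 100; 102; 122}
SC∖claimed = {122}

missing: thr0.R0=1 thr1.R0=2 thr1.R1=2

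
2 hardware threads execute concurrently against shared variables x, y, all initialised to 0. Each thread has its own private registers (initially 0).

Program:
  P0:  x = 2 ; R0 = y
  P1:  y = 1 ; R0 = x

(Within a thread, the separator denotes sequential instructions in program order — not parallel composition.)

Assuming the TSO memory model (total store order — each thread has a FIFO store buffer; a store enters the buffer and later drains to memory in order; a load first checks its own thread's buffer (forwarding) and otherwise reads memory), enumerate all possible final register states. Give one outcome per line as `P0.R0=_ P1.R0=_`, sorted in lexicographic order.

P0.R0=0 P1.R0=0
P0.R0=0 P1.R0=2
P0.R0=1 P1.R0=0
P0.R0=1 P1.R0=2

outcome vector order: (P0.R0,P1.R0)
|TSO outcomes| = 4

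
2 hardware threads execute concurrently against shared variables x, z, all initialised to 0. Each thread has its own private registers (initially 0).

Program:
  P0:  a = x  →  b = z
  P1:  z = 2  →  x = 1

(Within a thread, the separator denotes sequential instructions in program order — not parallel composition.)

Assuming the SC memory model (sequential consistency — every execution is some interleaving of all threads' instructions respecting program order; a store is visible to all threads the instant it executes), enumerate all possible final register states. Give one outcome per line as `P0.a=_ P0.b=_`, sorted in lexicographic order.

P0.a=0 P0.b=0
P0.a=0 P0.b=2
P0.a=1 P0.b=2

outcome vector order: (P0.a,P0.b)
|SC outcomes| = 3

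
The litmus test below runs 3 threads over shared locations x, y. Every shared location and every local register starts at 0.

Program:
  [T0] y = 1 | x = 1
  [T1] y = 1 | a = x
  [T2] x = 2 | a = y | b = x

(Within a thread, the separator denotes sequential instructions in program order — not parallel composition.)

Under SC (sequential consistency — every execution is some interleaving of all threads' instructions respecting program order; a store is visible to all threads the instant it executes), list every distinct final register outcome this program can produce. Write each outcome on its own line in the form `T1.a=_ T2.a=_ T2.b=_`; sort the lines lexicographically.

T1.a=0 T2.a=1 T2.b=1
T1.a=0 T2.a=1 T2.b=2
T1.a=1 T2.a=0 T2.b=1
T1.a=1 T2.a=0 T2.b=2
T1.a=1 T2.a=1 T2.b=1
T1.a=1 T2.a=1 T2.b=2
T1.a=2 T2.a=0 T2.b=1
T1.a=2 T2.a=0 T2.b=2
T1.a=2 T2.a=1 T2.b=1
T1.a=2 T2.a=1 T2.b=2

outcome vector order: (T1.a,T2.a,T2.b)
|SC outcomes| = 10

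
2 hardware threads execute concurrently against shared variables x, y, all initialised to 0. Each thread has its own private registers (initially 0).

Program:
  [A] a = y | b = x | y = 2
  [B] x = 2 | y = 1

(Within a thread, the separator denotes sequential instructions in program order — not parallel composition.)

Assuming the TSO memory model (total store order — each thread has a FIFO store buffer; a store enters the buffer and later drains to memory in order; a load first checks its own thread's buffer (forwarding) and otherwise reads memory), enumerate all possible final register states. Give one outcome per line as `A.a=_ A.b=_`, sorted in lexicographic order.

A.a=0 A.b=0
A.a=0 A.b=2
A.a=1 A.b=2

outcome vector order: (A.a,A.b)
|TSO outcomes| = 3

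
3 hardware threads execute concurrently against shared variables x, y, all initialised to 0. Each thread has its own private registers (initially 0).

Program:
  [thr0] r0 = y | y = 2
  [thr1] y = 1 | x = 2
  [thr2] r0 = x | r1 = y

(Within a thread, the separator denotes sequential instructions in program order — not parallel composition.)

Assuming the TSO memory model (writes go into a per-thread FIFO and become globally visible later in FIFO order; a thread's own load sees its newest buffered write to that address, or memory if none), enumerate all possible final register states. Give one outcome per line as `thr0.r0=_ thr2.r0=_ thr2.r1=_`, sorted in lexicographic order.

thr0.r0=0 thr2.r0=0 thr2.r1=0
thr0.r0=0 thr2.r0=0 thr2.r1=1
thr0.r0=0 thr2.r0=0 thr2.r1=2
thr0.r0=0 thr2.r0=2 thr2.r1=1
thr0.r0=0 thr2.r0=2 thr2.r1=2
thr0.r0=1 thr2.r0=0 thr2.r1=0
thr0.r0=1 thr2.r0=0 thr2.r1=1
thr0.r0=1 thr2.r0=0 thr2.r1=2
thr0.r0=1 thr2.r0=2 thr2.r1=1
thr0.r0=1 thr2.r0=2 thr2.r1=2

outcome vector order: (thr0.r0,thr2.r0,thr2.r1)
|TSO outcomes| = 10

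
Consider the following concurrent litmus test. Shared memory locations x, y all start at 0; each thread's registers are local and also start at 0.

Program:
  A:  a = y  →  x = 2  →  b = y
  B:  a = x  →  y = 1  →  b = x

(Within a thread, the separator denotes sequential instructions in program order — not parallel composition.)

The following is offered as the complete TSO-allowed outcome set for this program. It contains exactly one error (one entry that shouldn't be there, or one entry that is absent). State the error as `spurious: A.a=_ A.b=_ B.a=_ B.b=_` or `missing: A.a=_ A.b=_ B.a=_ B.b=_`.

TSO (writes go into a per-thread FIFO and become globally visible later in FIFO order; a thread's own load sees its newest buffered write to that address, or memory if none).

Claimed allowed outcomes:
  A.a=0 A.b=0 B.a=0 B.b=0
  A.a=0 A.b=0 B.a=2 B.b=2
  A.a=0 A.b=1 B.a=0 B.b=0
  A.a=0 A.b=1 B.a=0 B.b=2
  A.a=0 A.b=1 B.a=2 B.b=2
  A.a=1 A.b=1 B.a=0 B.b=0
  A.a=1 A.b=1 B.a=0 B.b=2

outcome vector order: (A.a,A.b,B.a,B.b)
[TSO] allowed = {<0 0 0 0> <0 0 0 2> <0 0 2 2> <0 1 0 0> <0 1 0 2> <0 1 2 2> <1 1 0 0> <1 1 0 2>}
TSO∖claimed = {<0 0 0 2>}

missing: A.a=0 A.b=0 B.a=0 B.b=2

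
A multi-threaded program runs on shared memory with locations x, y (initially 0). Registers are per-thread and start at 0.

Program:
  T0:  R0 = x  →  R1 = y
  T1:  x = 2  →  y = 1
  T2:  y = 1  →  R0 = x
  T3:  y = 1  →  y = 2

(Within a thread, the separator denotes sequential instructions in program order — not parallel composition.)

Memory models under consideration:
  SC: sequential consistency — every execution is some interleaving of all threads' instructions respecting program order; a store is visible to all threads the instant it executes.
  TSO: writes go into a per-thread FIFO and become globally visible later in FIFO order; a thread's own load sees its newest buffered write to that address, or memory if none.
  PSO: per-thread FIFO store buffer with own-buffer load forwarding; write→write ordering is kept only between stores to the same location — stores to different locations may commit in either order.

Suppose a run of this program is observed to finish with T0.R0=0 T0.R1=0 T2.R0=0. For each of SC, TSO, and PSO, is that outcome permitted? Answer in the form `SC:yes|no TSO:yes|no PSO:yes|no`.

SC:yes TSO:yes PSO:yes

outcome vector order: (T0.R0,T0.R1,T2.R0)
SC: 11 outcomes — {0/0/0 0/0/2 0/1/0 0/1/2 0/2/0 0/2/2 2/0/2 2/1/0 2/1/2 2/2/0 2/2/2}
TSO: 12 outcomes — {0/0/0 0/0/2 0/1/0 0/1/2 0/2/0 0/2/2 2/0/0 2/0/2 2/1/0 2/1/2 2/2/0 2/2/2}
PSO: 12 outcomes — {0/0/0 0/0/2 0/1/0 0/1/2 0/2/0 0/2/2 2/0/0 2/0/2 2/1/0 2/1/2 2/2/0 2/2/2}
target 0/0/0 ∈ {SC,TSO,PSO}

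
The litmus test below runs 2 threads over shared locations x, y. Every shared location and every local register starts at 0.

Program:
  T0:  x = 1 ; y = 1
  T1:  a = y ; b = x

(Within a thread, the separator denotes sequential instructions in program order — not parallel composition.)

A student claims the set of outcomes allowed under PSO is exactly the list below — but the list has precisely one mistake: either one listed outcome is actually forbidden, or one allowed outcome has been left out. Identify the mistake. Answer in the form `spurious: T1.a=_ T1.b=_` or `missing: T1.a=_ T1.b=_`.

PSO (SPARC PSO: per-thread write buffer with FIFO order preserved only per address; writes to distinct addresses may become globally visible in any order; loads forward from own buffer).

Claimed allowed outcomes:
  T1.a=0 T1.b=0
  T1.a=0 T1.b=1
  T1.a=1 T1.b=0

missing: T1.a=1 T1.b=1

outcome vector order: (T1.a,T1.b)
[PSO] allowed = {<0 0>; <0 1>; <1 0>; <1 1>}
PSO∖claimed = {<1 1>}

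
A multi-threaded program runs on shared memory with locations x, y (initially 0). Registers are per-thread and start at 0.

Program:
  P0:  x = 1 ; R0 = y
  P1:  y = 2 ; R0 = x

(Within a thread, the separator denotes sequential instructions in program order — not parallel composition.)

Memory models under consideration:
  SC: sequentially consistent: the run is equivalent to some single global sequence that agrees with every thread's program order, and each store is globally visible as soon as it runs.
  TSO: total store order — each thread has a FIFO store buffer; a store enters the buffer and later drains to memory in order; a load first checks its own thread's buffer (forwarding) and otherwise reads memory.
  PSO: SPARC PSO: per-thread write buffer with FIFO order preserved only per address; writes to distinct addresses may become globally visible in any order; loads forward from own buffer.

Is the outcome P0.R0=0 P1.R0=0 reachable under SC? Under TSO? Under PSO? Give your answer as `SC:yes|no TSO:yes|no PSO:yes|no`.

SC:no TSO:yes PSO:yes

outcome vector order: (P0.R0,P1.R0)
[SC] allowed = {0/1; 2/0; 2/1}
[TSO] allowed = {0/0; 0/1; 2/0; 2/1}
[PSO] allowed = {0/0; 0/1; 2/0; 2/1}
target 0/0 ∈ {TSO,PSO}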